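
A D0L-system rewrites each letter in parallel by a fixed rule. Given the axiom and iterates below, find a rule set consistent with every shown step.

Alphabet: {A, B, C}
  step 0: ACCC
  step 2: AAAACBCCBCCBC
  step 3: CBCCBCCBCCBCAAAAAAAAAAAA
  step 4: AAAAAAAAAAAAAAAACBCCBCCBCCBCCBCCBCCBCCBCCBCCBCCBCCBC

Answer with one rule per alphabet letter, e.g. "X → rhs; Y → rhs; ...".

  step 3 ⇒ step 4: CBCCBCCBCCBCAAAAAAAAAAAA ⇒ A·AA·A·A·AA·A·A·AA·A·A·AA·A·CBC·CBC·CBC·CBC·CBC·CBC·CBC·CBC·CBC·CBC·CBC·CBC
    A ↦ CBC
    B ↦ AA
    C ↦ A

A->CBC, B->AA, C->A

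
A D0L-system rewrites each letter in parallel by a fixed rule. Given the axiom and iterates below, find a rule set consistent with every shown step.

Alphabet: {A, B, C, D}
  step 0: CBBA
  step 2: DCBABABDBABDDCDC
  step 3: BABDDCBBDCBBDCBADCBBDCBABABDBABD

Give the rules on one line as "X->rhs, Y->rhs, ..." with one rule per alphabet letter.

  step 2 ⇒ step 3: DCBABABDBABDDCDC ⇒ BA·BD·DC·BB·DC·BB·DC·BA·DC·BB·DC·BA·BA·BD·BA·BD
    A ↦ BB
    B ↦ DC
    C ↦ BD
    D ↦ BA

A->BB, B->DC, C->BD, D->BA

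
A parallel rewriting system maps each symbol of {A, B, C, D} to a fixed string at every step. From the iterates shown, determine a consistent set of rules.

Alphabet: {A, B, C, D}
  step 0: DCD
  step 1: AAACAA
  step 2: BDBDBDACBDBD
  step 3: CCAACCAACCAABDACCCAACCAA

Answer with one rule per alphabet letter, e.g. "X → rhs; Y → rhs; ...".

A->BD, B->CC, C->AC, D->AA

  step 2 ⇒ step 3: BDBDBDACBDBD ⇒ CC·AA·CC·AA·CC·AA·BD·AC·CC·AA·CC·AA
    A ↦ BD
    B ↦ CC
    C ↦ AC
    D ↦ AA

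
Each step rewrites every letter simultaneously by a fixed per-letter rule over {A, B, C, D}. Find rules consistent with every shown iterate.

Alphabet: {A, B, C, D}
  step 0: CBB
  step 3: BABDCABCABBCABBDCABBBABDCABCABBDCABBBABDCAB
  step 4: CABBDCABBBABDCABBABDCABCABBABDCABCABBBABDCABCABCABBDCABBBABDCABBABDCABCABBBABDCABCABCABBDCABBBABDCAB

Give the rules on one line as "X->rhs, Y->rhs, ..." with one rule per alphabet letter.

A->BD, B->CAB, C->BA, D->B

  step 3 ⇒ step 4: BABDCABCABBCABBDCABBBABDCABCABBDCABBBABDCAB ⇒ CAB·BD·CAB·B·BA·BD·CAB·BA·BD·CAB·CAB·BA·BD·CAB·CAB·B·BA·BD·CAB·CAB·CAB·BD·CAB·B·BA·BD·CAB·BA·BD·CAB·CAB·B·BA·BD·CAB·CAB·CAB·BD·CAB·B·BA·BD·CAB
    A ↦ BD
    B ↦ CAB
    C ↦ BA
    D ↦ B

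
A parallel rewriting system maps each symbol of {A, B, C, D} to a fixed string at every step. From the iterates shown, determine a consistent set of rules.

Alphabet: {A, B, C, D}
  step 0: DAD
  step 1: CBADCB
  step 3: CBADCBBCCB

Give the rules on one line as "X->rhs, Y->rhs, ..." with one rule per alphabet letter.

  step 0 ⇒ step 1: DAD ⇒ CB·AD·CB
    A ↦ AD
    D ↦ CB
    B ↦ C  (constrained at step 1)
    C ↦ B  (constrained at step 1)

A->AD, B->C, C->B, D->CB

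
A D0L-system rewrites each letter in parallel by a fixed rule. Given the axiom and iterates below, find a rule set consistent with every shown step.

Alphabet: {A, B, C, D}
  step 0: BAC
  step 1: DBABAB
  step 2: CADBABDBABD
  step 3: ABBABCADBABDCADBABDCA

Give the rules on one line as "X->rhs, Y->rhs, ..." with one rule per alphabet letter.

A->BAB, B->D, C->AB, D->CA

  step 2 ⇒ step 3: CADBABDBABD ⇒ AB·BAB·CA·D·BAB·D·CA·D·BAB·D·CA
    A ↦ BAB
    B ↦ D
    C ↦ AB
    D ↦ CA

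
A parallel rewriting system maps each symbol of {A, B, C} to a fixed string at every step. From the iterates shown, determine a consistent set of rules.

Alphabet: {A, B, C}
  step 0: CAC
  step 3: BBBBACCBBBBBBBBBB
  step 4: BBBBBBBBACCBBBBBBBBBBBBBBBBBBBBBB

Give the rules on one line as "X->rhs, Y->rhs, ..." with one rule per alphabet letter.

A->ACC, B->BB, C->B

  step 3 ⇒ step 4: BBBBACCBBBBBBBBBB ⇒ BB·BB·BB·BB·ACC·B·B·BB·BB·BB·BB·BB·BB·BB·BB·BB·BB
    A ↦ ACC
    B ↦ BB
    C ↦ B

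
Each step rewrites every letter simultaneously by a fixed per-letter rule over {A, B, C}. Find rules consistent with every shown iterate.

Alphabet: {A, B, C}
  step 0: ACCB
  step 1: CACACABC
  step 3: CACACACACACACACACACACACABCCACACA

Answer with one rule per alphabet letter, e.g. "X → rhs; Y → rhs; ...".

A->CA, B->BC, C->CA

  step 0 ⇒ step 1: ACCB ⇒ CA·CA·CA·BC
    A ↦ CA
    B ↦ BC
    C ↦ CA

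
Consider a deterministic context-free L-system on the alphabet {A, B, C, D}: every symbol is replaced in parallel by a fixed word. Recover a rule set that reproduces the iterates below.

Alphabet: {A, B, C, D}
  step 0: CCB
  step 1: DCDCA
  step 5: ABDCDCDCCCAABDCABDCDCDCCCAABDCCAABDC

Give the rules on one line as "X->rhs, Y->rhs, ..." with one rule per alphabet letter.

A->C, B->A, C->DC, D->AB

  step 0 ⇒ step 1: CCB ⇒ DC·DC·A
    B ↦ A
    C ↦ DC
    A ↦ C  (constrained at step 1)
    D ↦ AB  (constrained at step 1)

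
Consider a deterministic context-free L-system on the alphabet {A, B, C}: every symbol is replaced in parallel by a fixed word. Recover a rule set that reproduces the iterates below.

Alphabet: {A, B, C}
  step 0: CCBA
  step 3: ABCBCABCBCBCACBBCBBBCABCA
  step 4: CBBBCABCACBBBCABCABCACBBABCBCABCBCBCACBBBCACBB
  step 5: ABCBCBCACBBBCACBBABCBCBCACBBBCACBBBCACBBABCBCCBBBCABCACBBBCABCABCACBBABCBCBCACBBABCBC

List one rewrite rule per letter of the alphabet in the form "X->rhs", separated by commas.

  step 4 ⇒ step 5: CBBBCABCACBBBCABCABCACBBABCBCABCBCBCACBBBCACBB ⇒ A·BC·BC·BC·A·CBB·BC·A·CBB·A·BC·BC·BC·A·CBB·BC·A·CBB·BC·A·CBB·A·BC·BC·CBB·BC·A·BC·A·CBB·BC·A·BC·A·BC·A·CBB·A·BC·BC·BC·A·CBB·A·BC·BC
    A ↦ CBB
    B ↦ BC
    C ↦ A

A->CBB, B->BC, C->A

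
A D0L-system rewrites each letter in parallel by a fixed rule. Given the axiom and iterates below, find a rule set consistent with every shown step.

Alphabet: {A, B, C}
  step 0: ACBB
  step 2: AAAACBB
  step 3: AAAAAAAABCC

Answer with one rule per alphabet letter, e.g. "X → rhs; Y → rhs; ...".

A->AA, B->C, C->B

  step 2 ⇒ step 3: AAAACBB ⇒ AA·AA·AA·AA·B·C·C
    A ↦ AA
    B ↦ C
    C ↦ B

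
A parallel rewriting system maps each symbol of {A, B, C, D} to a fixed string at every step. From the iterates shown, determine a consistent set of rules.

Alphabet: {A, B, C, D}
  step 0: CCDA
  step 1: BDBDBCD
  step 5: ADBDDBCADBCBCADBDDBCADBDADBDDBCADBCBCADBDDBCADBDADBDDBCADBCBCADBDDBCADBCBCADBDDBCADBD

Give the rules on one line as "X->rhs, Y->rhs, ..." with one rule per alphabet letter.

A->D, B->AD, C->BD, D->BC

  step 0 ⇒ step 1: CCDA ⇒ BD·BD·BC·D
    A ↦ D
    C ↦ BD
    D ↦ BC
    B ↦ AD  (constrained at step 1)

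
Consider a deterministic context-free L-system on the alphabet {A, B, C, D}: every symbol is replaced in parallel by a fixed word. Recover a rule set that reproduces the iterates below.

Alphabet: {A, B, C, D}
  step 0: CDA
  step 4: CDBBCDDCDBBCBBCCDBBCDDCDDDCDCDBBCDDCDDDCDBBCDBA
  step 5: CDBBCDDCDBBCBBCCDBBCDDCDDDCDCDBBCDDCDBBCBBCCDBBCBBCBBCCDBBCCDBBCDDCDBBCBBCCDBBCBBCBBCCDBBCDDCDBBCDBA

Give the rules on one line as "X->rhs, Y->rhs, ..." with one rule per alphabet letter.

A->BA, B->D, C->CD, D->BBC

  step 4 ⇒ step 5: CDBBCDDCDBBCBBCCDBBCDDCDDDCDCDBBCDDCDDDCDBBCDBA ⇒ CD·BBC·D·D·CD·BBC·BBC·CD·BBC·D·D·CD·D·D·CD·CD·BBC·D·D·CD·BBC·BBC·CD·BBC·BBC·BBC·CD·BBC·CD·BBC·D·D·CD·BBC·BBC·CD·BBC·BBC·BBC·CD·BBC·D·D·CD·BBC·D·BA
    A ↦ BA
    B ↦ D
    C ↦ CD
    D ↦ BBC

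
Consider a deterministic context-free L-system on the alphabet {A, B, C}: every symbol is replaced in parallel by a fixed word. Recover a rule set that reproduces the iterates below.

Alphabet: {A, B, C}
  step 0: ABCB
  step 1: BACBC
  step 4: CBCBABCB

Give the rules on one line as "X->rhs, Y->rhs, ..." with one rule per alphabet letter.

A->BA, B->C, C->B

  step 0 ⇒ step 1: ABCB ⇒ BA·C·B·C
    A ↦ BA
    B ↦ C
    C ↦ B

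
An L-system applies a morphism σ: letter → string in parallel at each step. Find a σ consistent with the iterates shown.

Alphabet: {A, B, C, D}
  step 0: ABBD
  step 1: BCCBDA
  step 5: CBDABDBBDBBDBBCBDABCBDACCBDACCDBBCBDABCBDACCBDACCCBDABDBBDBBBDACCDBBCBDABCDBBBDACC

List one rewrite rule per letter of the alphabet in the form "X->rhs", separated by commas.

  step 0 ⇒ step 1: ABBD ⇒ B·C·C·BDA
    A ↦ B
    B ↦ C
    D ↦ BDA
    C ↦ DBB  (constrained at step 1)

A->B, B->C, C->DBB, D->BDA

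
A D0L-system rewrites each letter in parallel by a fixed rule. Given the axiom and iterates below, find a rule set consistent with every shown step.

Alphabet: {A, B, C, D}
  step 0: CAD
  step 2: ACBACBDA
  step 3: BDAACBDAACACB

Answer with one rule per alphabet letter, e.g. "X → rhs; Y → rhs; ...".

  step 2 ⇒ step 3: ACBACBDA ⇒ B·DA·AC·B·DA·AC·AC·B
    A ↦ B
    B ↦ AC
    C ↦ DA
    D ↦ AC

A->B, B->AC, C->DA, D->AC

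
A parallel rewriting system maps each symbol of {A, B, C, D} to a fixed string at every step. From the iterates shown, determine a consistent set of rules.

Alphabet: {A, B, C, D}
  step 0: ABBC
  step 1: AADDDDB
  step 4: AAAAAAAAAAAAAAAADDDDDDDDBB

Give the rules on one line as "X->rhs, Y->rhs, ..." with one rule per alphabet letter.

A->AA, B->DD, C->B, D->C

  step 0 ⇒ step 1: ABBC ⇒ AA·DD·DD·B
    A ↦ AA
    B ↦ DD
    C ↦ B
    D ↦ C  (constrained at step 1)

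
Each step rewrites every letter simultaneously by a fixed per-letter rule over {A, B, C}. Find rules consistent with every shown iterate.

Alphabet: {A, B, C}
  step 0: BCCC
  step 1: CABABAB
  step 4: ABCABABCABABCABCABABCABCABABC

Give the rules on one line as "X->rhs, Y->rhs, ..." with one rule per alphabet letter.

A->AB, B->C, C->AB

  step 0 ⇒ step 1: BCCC ⇒ C·AB·AB·AB
    B ↦ C
    C ↦ AB
    A ↦ AB  (constrained at step 1)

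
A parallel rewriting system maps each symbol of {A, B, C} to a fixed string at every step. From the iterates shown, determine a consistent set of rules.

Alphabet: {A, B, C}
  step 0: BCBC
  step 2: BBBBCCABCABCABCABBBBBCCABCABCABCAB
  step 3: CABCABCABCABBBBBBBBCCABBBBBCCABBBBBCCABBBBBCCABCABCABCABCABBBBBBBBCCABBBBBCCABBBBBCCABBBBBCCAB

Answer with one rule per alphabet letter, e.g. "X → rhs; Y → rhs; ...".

  step 2 ⇒ step 3: BBBBCCABCABCABCABBBBBCCABCABCABCAB ⇒ CAB·CAB·CAB·CAB·BBB·BBB·BC·CAB·BBB·BC·CAB·BBB·BC·CAB·BBB·BC·CAB·CAB·CAB·CAB·CAB·BBB·BBB·BC·CAB·BBB·BC·CAB·BBB·BC·CAB·BBB·BC·CAB
    A ↦ BC
    B ↦ CAB
    C ↦ BBB

A->BC, B->CAB, C->BBB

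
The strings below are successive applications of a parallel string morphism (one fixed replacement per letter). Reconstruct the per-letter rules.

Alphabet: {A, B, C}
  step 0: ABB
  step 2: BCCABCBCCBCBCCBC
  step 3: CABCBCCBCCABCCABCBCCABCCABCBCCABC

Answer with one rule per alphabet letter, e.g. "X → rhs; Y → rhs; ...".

  step 2 ⇒ step 3: BCCABCBCCBCBCCBC ⇒ CA·BC·BC·CBC·CA·BC·CA·BC·BC·CA·BC·CA·BC·BC·CA·BC
    A ↦ CBC
    B ↦ CA
    C ↦ BC

A->CBC, B->CA, C->BC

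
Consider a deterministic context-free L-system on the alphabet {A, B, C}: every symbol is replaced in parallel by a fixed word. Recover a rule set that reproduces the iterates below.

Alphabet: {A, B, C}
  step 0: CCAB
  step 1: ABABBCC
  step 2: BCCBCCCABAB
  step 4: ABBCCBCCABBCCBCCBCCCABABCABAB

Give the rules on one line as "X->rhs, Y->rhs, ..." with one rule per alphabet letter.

  step 1 ⇒ step 2: ABABBCC ⇒ BC·C·BC·C·C·AB·AB
    A ↦ BC
    B ↦ C
    C ↦ AB

A->BC, B->C, C->AB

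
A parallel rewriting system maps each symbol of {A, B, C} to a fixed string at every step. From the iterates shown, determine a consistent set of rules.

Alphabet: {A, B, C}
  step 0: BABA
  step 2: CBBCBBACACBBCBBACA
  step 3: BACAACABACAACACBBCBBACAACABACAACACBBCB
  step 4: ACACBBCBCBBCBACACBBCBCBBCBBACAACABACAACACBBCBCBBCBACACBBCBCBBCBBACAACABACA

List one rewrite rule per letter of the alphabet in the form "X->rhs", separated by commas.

  step 3 ⇒ step 4: BACAACABACAACACBBCBBACAACABACAACACBBCB ⇒ ACA·CB·B·CB·CB·B·CB·ACA·CB·B·CB·CB·B·CB·B·ACA·ACA·B·ACA·ACA·CB·B·CB·CB·B·CB·ACA·CB·B·CB·CB·B·CB·B·ACA·ACA·B·ACA
    A ↦ CB
    B ↦ ACA
    C ↦ B

A->CB, B->ACA, C->B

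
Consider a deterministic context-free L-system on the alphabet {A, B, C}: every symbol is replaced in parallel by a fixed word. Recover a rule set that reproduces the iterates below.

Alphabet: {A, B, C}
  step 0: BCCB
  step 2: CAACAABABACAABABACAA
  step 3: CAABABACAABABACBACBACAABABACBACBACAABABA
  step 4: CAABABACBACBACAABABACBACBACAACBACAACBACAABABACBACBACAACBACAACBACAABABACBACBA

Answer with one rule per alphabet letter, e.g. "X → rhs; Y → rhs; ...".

A->BA, B->C, C->CAA

  step 3 ⇒ step 4: CAABABACAABABACBACBACAABABACBACBACAABABA ⇒ CAA·BA·BA·C·BA·C·BA·CAA·BA·BA·C·BA·C·BA·CAA·C·BA·CAA·C·BA·CAA·BA·BA·C·BA·C·BA·CAA·C·BA·CAA·C·BA·CAA·BA·BA·C·BA·C·BA
    A ↦ BA
    B ↦ C
    C ↦ CAA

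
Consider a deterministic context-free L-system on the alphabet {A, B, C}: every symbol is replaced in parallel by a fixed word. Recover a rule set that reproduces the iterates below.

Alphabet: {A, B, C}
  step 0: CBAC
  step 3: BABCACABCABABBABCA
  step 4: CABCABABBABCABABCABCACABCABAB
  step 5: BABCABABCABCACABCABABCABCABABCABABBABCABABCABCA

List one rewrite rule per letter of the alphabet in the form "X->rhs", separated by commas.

  step 4 ⇒ step 5: CABCABABBABCABABCABCACABCABAB ⇒ BA·B·CA·BA·B·CA·B·CA·CA·B·CA·BA·B·CA·B·CA·BA·B·CA·BA·B·BA·B·CA·BA·B·CA·B·CA
    A ↦ B
    B ↦ CA
    C ↦ BA

A->B, B->CA, C->BA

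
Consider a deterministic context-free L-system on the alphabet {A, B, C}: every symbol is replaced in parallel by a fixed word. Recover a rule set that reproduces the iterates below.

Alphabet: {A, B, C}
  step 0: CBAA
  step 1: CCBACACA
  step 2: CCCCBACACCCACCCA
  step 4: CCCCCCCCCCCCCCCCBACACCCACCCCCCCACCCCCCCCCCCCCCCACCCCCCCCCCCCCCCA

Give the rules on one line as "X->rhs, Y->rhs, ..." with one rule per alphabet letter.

A->CA, B->BA, C->CC

  step 1 ⇒ step 2: CCBACACA ⇒ CC·CC·BA·CA·CC·CA·CC·CA
    A ↦ CA
    B ↦ BA
    C ↦ CC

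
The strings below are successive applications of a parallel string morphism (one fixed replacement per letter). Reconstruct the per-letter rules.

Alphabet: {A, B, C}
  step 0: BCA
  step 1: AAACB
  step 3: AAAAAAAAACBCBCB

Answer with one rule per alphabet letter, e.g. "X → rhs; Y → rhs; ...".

A->CB, B->AA, C->A

  step 0 ⇒ step 1: BCA ⇒ AA·A·CB
    A ↦ CB
    B ↦ AA
    C ↦ A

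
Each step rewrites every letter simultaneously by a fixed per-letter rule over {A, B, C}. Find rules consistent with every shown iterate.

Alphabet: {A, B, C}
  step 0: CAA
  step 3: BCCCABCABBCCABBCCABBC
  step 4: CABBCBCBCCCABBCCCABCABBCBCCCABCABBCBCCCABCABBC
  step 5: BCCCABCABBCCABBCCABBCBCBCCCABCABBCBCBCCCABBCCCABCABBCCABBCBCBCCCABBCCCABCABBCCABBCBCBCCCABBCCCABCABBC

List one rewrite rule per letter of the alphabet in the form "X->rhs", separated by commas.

  step 4 ⇒ step 5: CABBCBCBCCCABBCCCABCABBCBCCCABCABBCBCCCABCABBC ⇒ BC·C·CAB·CAB·BC·CAB·BC·CAB·BC·BC·BC·C·CAB·CAB·BC·BC·BC·C·CAB·BC·C·CAB·CAB·BC·CAB·BC·BC·BC·C·CAB·BC·C·CAB·CAB·BC·CAB·BC·BC·BC·C·CAB·BC·C·CAB·CAB·BC
    A ↦ C
    B ↦ CAB
    C ↦ BC

A->C, B->CAB, C->BC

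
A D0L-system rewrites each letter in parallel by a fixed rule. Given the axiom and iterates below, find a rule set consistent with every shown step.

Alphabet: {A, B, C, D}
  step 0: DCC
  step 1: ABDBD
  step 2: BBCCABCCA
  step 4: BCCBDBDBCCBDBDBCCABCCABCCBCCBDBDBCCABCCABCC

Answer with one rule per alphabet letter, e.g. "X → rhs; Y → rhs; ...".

A->B, B->BCC, C->BD, D->A

  step 1 ⇒ step 2: ABDBD ⇒ B·BCC·A·BCC·A
    A ↦ B
    B ↦ BCC
    D ↦ A
  step 0 ⇒ step 1: DCC ⇒ A·BD·BD
    C ↦ BD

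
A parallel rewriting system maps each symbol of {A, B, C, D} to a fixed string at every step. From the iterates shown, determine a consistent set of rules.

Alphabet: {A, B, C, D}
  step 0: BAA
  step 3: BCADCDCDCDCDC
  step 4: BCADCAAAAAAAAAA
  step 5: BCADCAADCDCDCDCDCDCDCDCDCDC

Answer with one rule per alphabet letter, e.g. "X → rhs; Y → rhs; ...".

  step 4 ⇒ step 5: BCADCAAAAAAAAAA ⇒ BC·A·DC·A·A·DC·DC·DC·DC·DC·DC·DC·DC·DC·DC
    A ↦ DC
    B ↦ BC
    C ↦ A
    D ↦ A

A->DC, B->BC, C->A, D->A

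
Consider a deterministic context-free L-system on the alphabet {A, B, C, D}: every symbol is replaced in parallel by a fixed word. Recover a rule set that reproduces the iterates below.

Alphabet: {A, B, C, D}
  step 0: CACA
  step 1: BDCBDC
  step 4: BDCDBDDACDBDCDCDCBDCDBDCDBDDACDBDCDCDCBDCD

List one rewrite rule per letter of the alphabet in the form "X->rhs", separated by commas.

A->C, B->DA, C->BD, D->CD

  step 0 ⇒ step 1: CACA ⇒ BD·C·BD·C
    A ↦ C
    C ↦ BD
    B ↦ DA  (constrained at step 1)
    D ↦ CD  (constrained at step 1)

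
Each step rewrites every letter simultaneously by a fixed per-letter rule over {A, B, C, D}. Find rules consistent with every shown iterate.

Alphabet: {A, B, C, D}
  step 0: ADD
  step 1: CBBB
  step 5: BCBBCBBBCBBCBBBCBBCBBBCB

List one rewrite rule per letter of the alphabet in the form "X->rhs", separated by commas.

  step 0 ⇒ step 1: ADD ⇒ CB·B·B
    A ↦ CB
    D ↦ B
    B ↦ DA  (constrained at step 1)
    C ↦ D  (constrained at step 1)

A->CB, B->DA, C->D, D->B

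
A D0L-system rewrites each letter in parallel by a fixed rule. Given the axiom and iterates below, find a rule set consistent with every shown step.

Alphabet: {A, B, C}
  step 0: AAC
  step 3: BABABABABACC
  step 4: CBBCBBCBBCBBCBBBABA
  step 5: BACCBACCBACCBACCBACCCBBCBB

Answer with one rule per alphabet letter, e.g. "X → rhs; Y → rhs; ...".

  step 4 ⇒ step 5: CBBCBBCBBCBBCBBBABA ⇒ BA·C·C·BA·C·C·BA·C·C·BA·C·C·BA·C·C·C·BB·C·BB
    A ↦ BB
    B ↦ C
    C ↦ BA

A->BB, B->C, C->BA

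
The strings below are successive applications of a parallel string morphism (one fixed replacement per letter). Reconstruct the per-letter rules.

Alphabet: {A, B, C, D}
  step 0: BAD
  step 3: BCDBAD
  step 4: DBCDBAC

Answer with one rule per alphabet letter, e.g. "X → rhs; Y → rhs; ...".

A->BA, B->D, C->B, D->C

  step 3 ⇒ step 4: BCDBAD ⇒ D·B·C·D·BA·C
    A ↦ BA
    B ↦ D
    C ↦ B
    D ↦ C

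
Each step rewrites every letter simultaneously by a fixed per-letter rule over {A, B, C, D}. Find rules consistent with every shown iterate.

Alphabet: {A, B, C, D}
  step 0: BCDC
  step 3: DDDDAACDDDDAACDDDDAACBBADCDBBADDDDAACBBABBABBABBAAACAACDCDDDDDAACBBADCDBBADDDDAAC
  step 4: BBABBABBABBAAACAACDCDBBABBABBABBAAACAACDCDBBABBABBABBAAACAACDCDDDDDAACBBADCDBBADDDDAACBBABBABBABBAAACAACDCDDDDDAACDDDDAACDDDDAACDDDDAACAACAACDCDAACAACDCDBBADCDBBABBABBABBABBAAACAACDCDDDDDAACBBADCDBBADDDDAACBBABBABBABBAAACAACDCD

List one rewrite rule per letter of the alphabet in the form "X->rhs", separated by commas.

  step 3 ⇒ step 4: DDDDAACDDDDAACDDDDAACBBADCDBBADDDDAACBBABBABBABBAAACAACDCDDDDDAACBBADCDBBADDDDAAC ⇒ BBA·BBA·BBA·BBA·AAC·AAC·DCD·BBA·BBA·BBA·BBA·AAC·AAC·DCD·BBA·BBA·BBA·BBA·AAC·AAC·DCD·DD·DD·AAC·BBA·DCD·BBA·DD·DD·AAC·BBA·BBA·BBA·BBA·AAC·AAC·DCD·DD·DD·AAC·DD·DD·AAC·DD·DD·AAC·DD·DD·AAC·AAC·AAC·DCD·AAC·AAC·DCD·BBA·DCD·BBA·BBA·BBA·BBA·BBA·AAC·AAC·DCD·DD·DD·AAC·BBA·DCD·BBA·DD·DD·AAC·BBA·BBA·BBA·BBA·AAC·AAC·DCD
    A ↦ AAC
    B ↦ DD
    C ↦ DCD
    D ↦ BBA

A->AAC, B->DD, C->DCD, D->BBA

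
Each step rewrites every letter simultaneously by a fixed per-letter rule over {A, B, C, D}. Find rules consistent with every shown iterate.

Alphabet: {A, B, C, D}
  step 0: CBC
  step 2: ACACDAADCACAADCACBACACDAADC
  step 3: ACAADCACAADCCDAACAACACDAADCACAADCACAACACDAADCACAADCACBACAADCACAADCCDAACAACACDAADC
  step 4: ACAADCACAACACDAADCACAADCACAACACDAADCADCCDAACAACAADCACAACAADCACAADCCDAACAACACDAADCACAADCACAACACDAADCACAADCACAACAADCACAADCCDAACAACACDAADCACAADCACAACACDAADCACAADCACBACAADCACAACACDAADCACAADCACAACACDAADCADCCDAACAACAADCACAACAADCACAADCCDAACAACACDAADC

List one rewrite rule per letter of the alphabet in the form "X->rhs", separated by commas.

  step 3 ⇒ step 4: ACAADCACAADCCDAACAACACDAADCACAADCACAACACDAADCACAADCACBACAADCACAADCCDAACAACACDAADC ⇒ ACA·ADC·ACA·ACA·CDA·ADC·ACA·ADC·ACA·ACA·CDA·ADC·ADC·CDA·ACA·ACA·ADC·ACA·ACA·ADC·ACA·ADC·CDA·ACA·ACA·CDA·ADC·ACA·ADC·ACA·ACA·CDA·ADC·ACA·ADC·ACA·ACA·ADC·ACA·ADC·CDA·ACA·ACA·CDA·ADC·ACA·ADC·ACA·ACA·CDA·ADC·ACA·ADC·ACB·ACA·ADC·ACA·ACA·CDA·ADC·ACA·ADC·ACA·ACA·CDA·ADC·ADC·CDA·ACA·ACA·ADC·ACA·ACA·ADC·ACA·ADC·CDA·ACA·ACA·CDA·ADC
    A ↦ ACA
    B ↦ ACB
    C ↦ ADC
    D ↦ CDA

A->ACA, B->ACB, C->ADC, D->CDA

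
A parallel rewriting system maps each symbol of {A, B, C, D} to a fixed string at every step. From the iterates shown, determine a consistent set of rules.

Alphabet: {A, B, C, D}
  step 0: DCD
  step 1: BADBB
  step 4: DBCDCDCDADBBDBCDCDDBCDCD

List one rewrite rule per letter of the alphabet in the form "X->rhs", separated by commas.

  step 0 ⇒ step 1: DCD ⇒ B·ADB·B
    C ↦ ADB
    D ↦ B
    A ↦ D  (constrained at step 1)
    B ↦ CD  (constrained at step 1)

A->D, B->CD, C->ADB, D->B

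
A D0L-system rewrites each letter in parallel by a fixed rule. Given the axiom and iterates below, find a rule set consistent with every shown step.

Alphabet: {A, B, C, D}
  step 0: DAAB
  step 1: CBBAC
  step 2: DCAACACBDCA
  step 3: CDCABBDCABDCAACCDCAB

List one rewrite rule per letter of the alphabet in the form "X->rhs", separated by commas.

  step 2 ⇒ step 3: DCAACACBDCA ⇒ C·DCA·B·B·DCA·B·DCA·AC·C·DCA·B
    A ↦ B
    B ↦ AC
    C ↦ DCA
    D ↦ C

A->B, B->AC, C->DCA, D->C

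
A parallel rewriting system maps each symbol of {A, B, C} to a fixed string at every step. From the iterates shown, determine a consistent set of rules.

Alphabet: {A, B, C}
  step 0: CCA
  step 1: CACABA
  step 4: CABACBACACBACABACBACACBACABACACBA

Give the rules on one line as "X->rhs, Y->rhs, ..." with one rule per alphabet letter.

A->BA, B->C, C->CA

  step 0 ⇒ step 1: CCA ⇒ CA·CA·BA
    A ↦ BA
    C ↦ CA
    B ↦ C  (constrained at step 1)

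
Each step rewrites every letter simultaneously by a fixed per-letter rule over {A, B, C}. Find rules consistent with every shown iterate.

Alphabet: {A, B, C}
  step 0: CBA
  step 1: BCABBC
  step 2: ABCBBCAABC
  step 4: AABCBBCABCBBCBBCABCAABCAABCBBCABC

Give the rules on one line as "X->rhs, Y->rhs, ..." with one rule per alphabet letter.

  step 1 ⇒ step 2: BCABBC ⇒ A·BC·BBC·A·A·BC
    A ↦ BBC
    B ↦ A
    C ↦ BC

A->BBC, B->A, C->BC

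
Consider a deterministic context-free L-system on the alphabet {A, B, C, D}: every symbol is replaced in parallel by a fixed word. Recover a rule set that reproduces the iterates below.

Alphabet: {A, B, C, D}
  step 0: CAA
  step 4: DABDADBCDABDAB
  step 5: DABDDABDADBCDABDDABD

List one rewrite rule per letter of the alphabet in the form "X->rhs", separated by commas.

A->B, B->D, C->BC, D->DA

  step 4 ⇒ step 5: DABDADBCDABDAB ⇒ DA·B·D·DA·B·DA·D·BC·DA·B·D·DA·B·D
    A ↦ B
    B ↦ D
    C ↦ BC
    D ↦ DA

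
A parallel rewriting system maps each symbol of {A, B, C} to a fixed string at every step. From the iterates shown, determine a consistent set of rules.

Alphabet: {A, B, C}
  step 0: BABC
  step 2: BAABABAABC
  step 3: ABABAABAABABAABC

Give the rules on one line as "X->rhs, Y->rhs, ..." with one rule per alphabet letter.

A->BA, B->A, C->BC

  step 2 ⇒ step 3: BAABABAABC ⇒ A·BA·BA·A·BA·A·BA·BA·A·BC
    A ↦ BA
    B ↦ A
    C ↦ BC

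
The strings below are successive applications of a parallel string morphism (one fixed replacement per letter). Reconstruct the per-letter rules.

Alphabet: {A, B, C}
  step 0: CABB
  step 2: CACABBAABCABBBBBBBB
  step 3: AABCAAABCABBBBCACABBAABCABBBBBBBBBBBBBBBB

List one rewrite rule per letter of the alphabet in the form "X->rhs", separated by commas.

  step 2 ⇒ step 3: CACABBAABCABBBBBBBB ⇒ AAB·CA·AAB·CA·BB·BB·CA·CA·BB·AAB·CA·BB·BB·BB·BB·BB·BB·BB·BB
    A ↦ CA
    B ↦ BB
    C ↦ AAB

A->CA, B->BB, C->AAB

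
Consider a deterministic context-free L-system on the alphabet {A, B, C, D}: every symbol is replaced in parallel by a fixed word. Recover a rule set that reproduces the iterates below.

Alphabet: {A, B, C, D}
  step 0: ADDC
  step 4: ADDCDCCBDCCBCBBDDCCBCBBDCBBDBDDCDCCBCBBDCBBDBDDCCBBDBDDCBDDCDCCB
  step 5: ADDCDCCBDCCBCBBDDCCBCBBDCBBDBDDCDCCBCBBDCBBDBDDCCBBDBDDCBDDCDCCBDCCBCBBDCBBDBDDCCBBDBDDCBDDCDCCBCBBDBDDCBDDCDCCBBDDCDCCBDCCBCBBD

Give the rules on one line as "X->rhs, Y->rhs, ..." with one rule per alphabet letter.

  step 4 ⇒ step 5: ADDCDCCBDCCBCBBDDCCBCBBDCBBDBDDCDCCBCBBDCBBDBDDCCBBDBDDCBDDCDCCB ⇒ AD·DC·DC·CB·DC·CB·CB·BD·DC·CB·CB·BD·CB·BD·BD·DC·DC·CB·CB·BD·CB·BD·BD·DC·CB·BD·BD·DC·BD·DC·DC·CB·DC·CB·CB·BD·CB·BD·BD·DC·CB·BD·BD·DC·BD·DC·DC·CB·CB·BD·BD·DC·BD·DC·DC·CB·BD·DC·DC·CB·DC·CB·CB·BD
    A ↦ AD
    B ↦ BD
    C ↦ CB
    D ↦ DC

A->AD, B->BD, C->CB, D->DC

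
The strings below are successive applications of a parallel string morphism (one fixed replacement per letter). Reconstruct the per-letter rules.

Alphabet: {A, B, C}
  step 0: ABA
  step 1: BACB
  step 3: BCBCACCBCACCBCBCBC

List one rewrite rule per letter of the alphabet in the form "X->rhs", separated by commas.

  step 0 ⇒ step 1: ABA ⇒ B·AC·B
    A ↦ B
    B ↦ AC
    C ↦ CBC  (constrained at step 1)

A->B, B->AC, C->CBC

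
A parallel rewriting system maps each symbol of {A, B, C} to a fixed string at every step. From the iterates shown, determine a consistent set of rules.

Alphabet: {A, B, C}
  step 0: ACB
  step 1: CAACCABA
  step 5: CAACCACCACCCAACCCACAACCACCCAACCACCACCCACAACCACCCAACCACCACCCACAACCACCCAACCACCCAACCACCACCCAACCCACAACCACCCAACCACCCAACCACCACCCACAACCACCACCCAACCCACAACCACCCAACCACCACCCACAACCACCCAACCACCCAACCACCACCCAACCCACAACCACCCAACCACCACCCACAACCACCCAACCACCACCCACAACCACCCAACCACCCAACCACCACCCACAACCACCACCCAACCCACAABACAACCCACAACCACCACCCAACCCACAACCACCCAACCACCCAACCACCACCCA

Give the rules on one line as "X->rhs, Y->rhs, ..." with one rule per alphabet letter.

  step 0 ⇒ step 1: ACB ⇒ CA·ACC·ABA
    A ↦ CA
    B ↦ ABA
    C ↦ ACC

A->CA, B->ABA, C->ACC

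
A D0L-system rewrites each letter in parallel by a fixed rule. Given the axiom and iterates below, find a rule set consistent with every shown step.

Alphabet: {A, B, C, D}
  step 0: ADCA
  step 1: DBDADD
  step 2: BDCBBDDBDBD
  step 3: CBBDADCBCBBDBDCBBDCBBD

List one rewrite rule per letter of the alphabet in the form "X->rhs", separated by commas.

A->D, B->CB, C->AD, D->BD

  step 2 ⇒ step 3: BDCBBDDBDBD ⇒ CB·BD·AD·CB·CB·BD·BD·CB·BD·CB·BD
    B ↦ CB
    C ↦ AD
    D ↦ BD
  step 0 ⇒ step 1: ADCA ⇒ D·BD·AD·D
    A ↦ D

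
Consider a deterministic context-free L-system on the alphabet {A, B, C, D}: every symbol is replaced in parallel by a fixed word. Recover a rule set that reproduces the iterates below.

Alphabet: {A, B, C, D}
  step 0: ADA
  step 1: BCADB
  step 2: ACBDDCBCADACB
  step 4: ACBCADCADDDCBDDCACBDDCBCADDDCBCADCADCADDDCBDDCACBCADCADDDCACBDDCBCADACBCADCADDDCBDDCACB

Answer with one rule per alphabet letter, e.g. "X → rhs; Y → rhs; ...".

A->B, B->ACB, C->DDC, D->CAD

  step 1 ⇒ step 2: BCADB ⇒ ACB·DDC·B·CAD·ACB
    A ↦ B
    B ↦ ACB
    C ↦ DDC
    D ↦ CAD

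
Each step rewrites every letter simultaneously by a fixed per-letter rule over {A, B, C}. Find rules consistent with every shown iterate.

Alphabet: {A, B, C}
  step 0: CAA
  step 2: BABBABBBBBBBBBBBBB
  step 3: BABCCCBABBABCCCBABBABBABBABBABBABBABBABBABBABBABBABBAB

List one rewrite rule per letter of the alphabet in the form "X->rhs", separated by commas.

A->CCC, B->BAB, C->BB

  step 2 ⇒ step 3: BABBABBBBBBBBBBBBB ⇒ BAB·CCC·BAB·BAB·CCC·BAB·BAB·BAB·BAB·BAB·BAB·BAB·BAB·BAB·BAB·BAB·BAB·BAB
    A ↦ CCC
    B ↦ BAB
    C ↦ BB  (constrained at step 0)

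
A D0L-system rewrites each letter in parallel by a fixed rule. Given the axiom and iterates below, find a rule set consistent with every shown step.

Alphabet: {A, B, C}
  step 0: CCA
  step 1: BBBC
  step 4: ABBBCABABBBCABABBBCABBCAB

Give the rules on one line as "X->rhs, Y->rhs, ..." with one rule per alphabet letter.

A->BC, B->AB, C->B

  step 0 ⇒ step 1: CCA ⇒ B·B·BC
    A ↦ BC
    C ↦ B
    B ↦ AB  (constrained at step 1)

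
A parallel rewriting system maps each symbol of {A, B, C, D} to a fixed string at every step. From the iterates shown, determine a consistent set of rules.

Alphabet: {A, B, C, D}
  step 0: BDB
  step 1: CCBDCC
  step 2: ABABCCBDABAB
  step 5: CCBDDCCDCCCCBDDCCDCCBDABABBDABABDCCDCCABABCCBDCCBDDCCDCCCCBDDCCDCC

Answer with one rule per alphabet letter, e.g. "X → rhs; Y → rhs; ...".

  step 1 ⇒ step 2: CCBDCC ⇒ AB·AB·CC·BD·AB·AB
    B ↦ CC
    C ↦ AB
    D ↦ BD
    A ↦ D  (constrained at step 2)

A->D, B->CC, C->AB, D->BD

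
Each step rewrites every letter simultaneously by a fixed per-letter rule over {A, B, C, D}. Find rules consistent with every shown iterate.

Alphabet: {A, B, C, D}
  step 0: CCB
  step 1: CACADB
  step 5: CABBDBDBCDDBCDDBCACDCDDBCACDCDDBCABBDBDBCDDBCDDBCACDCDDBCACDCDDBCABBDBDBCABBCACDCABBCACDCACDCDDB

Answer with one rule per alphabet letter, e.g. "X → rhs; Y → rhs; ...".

  step 0 ⇒ step 1: CCB ⇒ CA·CA·DB
    B ↦ DB
    C ↦ CA
    A ↦ BB  (constrained at step 1)
    D ↦ CD  (constrained at step 1)

A->BB, B->DB, C->CA, D->CD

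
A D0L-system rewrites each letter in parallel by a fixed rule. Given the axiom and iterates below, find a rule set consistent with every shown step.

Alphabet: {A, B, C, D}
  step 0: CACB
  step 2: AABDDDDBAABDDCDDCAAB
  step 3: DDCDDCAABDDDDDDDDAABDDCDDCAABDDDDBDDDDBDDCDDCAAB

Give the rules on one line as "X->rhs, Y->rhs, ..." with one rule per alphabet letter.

  step 2 ⇒ step 3: AABDDDDBAABDDCDDCAAB ⇒ DDC·DDC·AAB·DD·DD·DD·DD·AAB·DDC·DDC·AAB·DD·DD·B·DD·DD·B·DDC·DDC·AAB
    A ↦ DDC
    B ↦ AAB
    C ↦ B
    D ↦ DD

A->DDC, B->AAB, C->B, D->DD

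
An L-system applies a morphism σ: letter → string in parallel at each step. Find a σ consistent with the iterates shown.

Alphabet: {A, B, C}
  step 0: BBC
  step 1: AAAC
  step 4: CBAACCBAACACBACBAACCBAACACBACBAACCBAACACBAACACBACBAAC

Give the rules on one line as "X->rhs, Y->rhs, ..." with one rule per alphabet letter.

  step 0 ⇒ step 1: BBC ⇒ A·A·AC
    B ↦ A
    C ↦ AC
    A ↦ CBA  (constrained at step 1)

A->CBA, B->A, C->AC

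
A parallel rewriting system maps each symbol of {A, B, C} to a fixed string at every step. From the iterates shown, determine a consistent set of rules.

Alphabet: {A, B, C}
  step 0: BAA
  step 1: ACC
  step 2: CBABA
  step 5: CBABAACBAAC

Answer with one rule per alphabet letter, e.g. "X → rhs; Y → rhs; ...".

A->C, B->A, C->BA

  step 1 ⇒ step 2: ACC ⇒ C·BA·BA
    A ↦ C
    C ↦ BA
  step 0 ⇒ step 1: BAA ⇒ A·C·C
    B ↦ A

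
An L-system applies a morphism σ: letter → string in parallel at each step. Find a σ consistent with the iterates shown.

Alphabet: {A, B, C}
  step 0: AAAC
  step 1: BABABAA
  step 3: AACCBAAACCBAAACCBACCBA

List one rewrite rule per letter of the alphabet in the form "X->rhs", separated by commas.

A->BA, B->CC, C->A

  step 0 ⇒ step 1: AAAC ⇒ BA·BA·BA·A
    A ↦ BA
    C ↦ A
    B ↦ CC  (constrained at step 1)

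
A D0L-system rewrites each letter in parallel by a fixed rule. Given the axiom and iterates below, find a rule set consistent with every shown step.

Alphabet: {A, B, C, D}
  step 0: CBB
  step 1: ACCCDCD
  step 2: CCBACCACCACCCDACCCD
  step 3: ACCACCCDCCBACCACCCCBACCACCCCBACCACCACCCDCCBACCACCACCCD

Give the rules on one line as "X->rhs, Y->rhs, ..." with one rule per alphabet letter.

  step 2 ⇒ step 3: CCBACCACCACCCDACCCD ⇒ ACC·ACC·CD·CCB·ACC·ACC·CCB·ACC·ACC·CCB·ACC·ACC·ACC·CD·CCB·ACC·ACC·ACC·CD
    A ↦ CCB
    B ↦ CD
    C ↦ ACC
    D ↦ CD

A->CCB, B->CD, C->ACC, D->CD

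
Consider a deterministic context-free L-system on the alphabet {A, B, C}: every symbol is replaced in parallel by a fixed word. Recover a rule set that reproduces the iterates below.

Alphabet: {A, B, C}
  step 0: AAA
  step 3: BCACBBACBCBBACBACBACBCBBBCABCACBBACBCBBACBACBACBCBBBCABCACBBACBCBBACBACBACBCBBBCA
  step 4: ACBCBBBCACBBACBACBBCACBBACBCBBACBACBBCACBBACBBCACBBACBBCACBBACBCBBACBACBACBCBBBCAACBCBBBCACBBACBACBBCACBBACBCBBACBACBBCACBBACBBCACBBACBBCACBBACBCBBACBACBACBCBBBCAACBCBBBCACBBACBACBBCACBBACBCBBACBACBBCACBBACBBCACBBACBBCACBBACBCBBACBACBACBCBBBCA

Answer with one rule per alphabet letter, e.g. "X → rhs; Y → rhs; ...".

  step 3 ⇒ step 4: BCACBBACBCBBACBACBACBCBBBCABCACBBACBCBBACBACBACBCBBBCABCACBBACBCBBACBACBACBCBBBCA ⇒ ACB·CBB·BCA·CBB·ACB·ACB·BCA·CBB·ACB·CBB·ACB·ACB·BCA·CBB·ACB·BCA·CBB·ACB·BCA·CBB·ACB·CBB·ACB·ACB·ACB·CBB·BCA·ACB·CBB·BCA·CBB·ACB·ACB·BCA·CBB·ACB·CBB·ACB·ACB·BCA·CBB·ACB·BCA·CBB·ACB·BCA·CBB·ACB·CBB·ACB·ACB·ACB·CBB·BCA·ACB·CBB·BCA·CBB·ACB·ACB·BCA·CBB·ACB·CBB·ACB·ACB·BCA·CBB·ACB·BCA·CBB·ACB·BCA·CBB·ACB·CBB·ACB·ACB·ACB·CBB·BCA
    A ↦ BCA
    B ↦ ACB
    C ↦ CBB

A->BCA, B->ACB, C->CBB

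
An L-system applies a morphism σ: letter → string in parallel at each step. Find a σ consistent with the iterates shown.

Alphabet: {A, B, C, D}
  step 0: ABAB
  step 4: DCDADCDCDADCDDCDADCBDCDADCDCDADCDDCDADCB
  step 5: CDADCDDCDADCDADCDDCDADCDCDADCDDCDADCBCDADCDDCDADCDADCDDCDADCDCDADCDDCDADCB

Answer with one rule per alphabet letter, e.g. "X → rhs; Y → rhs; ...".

A->D, B->CB, C->AD, D->CD

  step 4 ⇒ step 5: DCDADCDCDADCDDCDADCBDCDADCDCDADCDDCDADCB ⇒ CD·AD·CD·D·CD·AD·CD·AD·CD·D·CD·AD·CD·CD·AD·CD·D·CD·AD·CB·CD·AD·CD·D·CD·AD·CD·AD·CD·D·CD·AD·CD·CD·AD·CD·D·CD·AD·CB
    A ↦ D
    B ↦ CB
    C ↦ AD
    D ↦ CD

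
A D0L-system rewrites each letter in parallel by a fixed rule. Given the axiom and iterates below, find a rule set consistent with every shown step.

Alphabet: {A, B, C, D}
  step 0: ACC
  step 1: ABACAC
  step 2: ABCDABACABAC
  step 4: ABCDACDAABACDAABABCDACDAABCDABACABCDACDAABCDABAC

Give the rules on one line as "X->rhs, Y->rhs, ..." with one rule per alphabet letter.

A->AB, B->CD, C->AC, D->DA

  step 1 ⇒ step 2: ABACAC ⇒ AB·CD·AB·AC·AB·AC
    A ↦ AB
    B ↦ CD
    C ↦ AC
    D ↦ DA  (constrained at step 2)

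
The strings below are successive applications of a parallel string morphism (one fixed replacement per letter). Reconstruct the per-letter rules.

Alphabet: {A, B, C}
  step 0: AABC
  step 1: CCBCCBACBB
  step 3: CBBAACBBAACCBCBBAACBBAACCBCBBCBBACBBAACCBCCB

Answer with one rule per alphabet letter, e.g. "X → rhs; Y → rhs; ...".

A->CCB, B->A, C->CBB

  step 0 ⇒ step 1: AABC ⇒ CCB·CCB·A·CBB
    A ↦ CCB
    B ↦ A
    C ↦ CBB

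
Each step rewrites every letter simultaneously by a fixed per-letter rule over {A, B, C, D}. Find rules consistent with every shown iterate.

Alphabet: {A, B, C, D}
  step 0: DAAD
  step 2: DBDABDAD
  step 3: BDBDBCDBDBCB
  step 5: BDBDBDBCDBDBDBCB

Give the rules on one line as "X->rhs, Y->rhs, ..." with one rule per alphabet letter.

  step 2 ⇒ step 3: DBDABDAD ⇒ B·D·B·DBC·D·B·DBC·B
    A ↦ DBC
    B ↦ D
    D ↦ B
    C ↦ A  (constrained at step 3)

A->DBC, B->D, C->A, D->B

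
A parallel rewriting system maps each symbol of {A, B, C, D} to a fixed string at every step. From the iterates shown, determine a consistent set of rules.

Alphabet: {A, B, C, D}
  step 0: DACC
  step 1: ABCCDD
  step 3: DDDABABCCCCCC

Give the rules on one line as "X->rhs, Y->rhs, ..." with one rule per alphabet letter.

A->CC, B->C, C->D, D->AB

  step 0 ⇒ step 1: DACC ⇒ AB·CC·D·D
    A ↦ CC
    C ↦ D
    D ↦ AB
    B ↦ C  (constrained at step 1)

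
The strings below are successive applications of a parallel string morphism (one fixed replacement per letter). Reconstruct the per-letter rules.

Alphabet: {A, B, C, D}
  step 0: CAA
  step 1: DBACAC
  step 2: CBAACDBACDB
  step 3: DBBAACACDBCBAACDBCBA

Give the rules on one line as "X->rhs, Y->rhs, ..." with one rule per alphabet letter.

A->AC, B->BA, C->DB, D->C

  step 2 ⇒ step 3: CBAACDBACDB ⇒ DB·BA·AC·AC·DB·C·BA·AC·DB·C·BA
    A ↦ AC
    B ↦ BA
    C ↦ DB
    D ↦ C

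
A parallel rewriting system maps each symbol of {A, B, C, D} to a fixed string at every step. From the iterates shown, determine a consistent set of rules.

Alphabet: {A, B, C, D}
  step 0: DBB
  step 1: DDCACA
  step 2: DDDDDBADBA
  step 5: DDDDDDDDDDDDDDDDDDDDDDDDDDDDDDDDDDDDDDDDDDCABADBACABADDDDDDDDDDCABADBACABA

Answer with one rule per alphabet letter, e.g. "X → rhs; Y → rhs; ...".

  step 1 ⇒ step 2: DDCACA ⇒ DD·DD·D·BA·D·BA
    A ↦ BA
    C ↦ D
    D ↦ DD
  step 0 ⇒ step 1: DBB ⇒ DD·CA·CA
    B ↦ CA

A->BA, B->CA, C->D, D->DD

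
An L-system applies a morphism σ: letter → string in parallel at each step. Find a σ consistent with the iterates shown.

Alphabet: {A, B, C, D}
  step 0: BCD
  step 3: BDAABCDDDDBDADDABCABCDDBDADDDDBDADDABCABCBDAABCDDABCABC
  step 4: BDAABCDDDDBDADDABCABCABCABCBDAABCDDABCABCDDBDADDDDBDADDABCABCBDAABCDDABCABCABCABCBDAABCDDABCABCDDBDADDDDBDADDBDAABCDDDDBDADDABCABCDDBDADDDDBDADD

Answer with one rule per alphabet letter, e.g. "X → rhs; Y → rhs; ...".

  step 3 ⇒ step 4: BDAABCDDDDBDADDABCABCDDBDADDDDBDADDABCABCBDAABCDDABCABC ⇒ BDA·ABC·DD·DD·BDA·DD·ABC·ABC·ABC·ABC·BDA·ABC·DD·ABC·ABC·DD·BDA·DD·DD·BDA·DD·ABC·ABC·BDA·ABC·DD·ABC·ABC·ABC·ABC·BDA·ABC·DD·ABC·ABC·DD·BDA·DD·DD·BDA·DD·BDA·ABC·DD·DD·BDA·DD·ABC·ABC·DD·BDA·DD·DD·BDA·DD
    A ↦ DD
    B ↦ BDA
    C ↦ DD
    D ↦ ABC

A->DD, B->BDA, C->DD, D->ABC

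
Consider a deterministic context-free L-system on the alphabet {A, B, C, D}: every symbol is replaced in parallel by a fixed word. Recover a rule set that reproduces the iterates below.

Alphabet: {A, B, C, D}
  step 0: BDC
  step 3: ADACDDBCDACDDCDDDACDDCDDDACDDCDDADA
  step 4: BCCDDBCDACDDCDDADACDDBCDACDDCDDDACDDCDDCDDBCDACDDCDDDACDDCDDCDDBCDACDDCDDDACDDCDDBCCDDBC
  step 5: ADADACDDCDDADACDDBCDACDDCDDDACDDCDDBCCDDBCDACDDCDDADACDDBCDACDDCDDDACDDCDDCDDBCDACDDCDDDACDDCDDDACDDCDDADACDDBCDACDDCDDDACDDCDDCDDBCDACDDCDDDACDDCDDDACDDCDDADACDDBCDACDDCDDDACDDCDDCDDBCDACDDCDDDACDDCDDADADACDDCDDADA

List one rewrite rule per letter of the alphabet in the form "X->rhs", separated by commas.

  step 4 ⇒ step 5: BCCDDBCDACDDCDDADACDDBCDACDDCDDDACDDCDDCDDBCDACDDCDDDACDDCDDCDDBCDACDDCDDDACDDCDDBCCDDBC ⇒ A·DA·DA·CDD·CDD·A·DA·CDD·BC·DA·CDD·CDD·DA·CDD·CDD·BC·CDD·BC·DA·CDD·CDD·A·DA·CDD·BC·DA·CDD·CDD·DA·CDD·CDD·CDD·BC·DA·CDD·CDD·DA·CDD·CDD·DA·CDD·CDD·A·DA·CDD·BC·DA·CDD·CDD·DA·CDD·CDD·CDD·BC·DA·CDD·CDD·DA·CDD·CDD·DA·CDD·CDD·A·DA·CDD·BC·DA·CDD·CDD·DA·CDD·CDD·CDD·BC·DA·CDD·CDD·DA·CDD·CDD·A·DA·DA·CDD·CDD·A·DA
    A ↦ BC
    B ↦ A
    C ↦ DA
    D ↦ CDD

A->BC, B->A, C->DA, D->CDD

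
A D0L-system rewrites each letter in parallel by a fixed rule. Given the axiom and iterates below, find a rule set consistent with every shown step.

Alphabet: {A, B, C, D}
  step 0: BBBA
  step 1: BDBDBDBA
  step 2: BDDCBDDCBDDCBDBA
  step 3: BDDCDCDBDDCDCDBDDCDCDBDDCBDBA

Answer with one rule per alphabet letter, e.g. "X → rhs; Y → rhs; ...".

  step 2 ⇒ step 3: BDDCBDDCBDDCBDBA ⇒ BD·DC·DC·D·BD·DC·DC·D·BD·DC·DC·D·BD·DC·BD·BA
    A ↦ BA
    B ↦ BD
    C ↦ D
    D ↦ DC

A->BA, B->BD, C->D, D->DC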